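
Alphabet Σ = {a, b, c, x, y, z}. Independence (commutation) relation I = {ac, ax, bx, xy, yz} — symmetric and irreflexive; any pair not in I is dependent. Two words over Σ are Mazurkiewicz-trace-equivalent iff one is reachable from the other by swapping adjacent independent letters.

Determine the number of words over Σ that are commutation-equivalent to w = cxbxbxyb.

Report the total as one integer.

#0=c has no predecessor
#1=x depends on [0:c]
#2=b depends on [0:c]
#3=x depends on [1:x]
#4=b depends on [2:b]
#5=x depends on [3:x]
#6=y depends on [4:b]
#7=b depends on [6:y]
sources: [0:c]
N(rest) = Σ N(rest − s) over sources s of rest; N(one piece) = 1:
  size 1 → [5]=1  [7]=1
  size 2 → [3,5]=1  [5,7]=2  [6,7]=1
  size 3 → [1,3,5]=1  [3,5,7]=3  [4,6,7]=1  [5,6,7]=3
  size 4 → [1,3,5,7]=4  [2,4,6,7]=1  [3,5,6,7]=6  [4,5,6,7]=4
  size 5 → [1,3,5,6,7]=10  [2,4,5,6,7]=5  [3,4,5,6,7]=10
  size 6 → [1,3,4,5,6,7]=20  [2,3,4,5,6,7]=15
  first=0(c) contributes 35

35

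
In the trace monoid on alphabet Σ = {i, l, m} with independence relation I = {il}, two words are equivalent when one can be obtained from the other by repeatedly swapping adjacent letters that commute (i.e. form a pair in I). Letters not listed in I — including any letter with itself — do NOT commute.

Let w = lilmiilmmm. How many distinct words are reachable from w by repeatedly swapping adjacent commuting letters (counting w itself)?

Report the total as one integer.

9

0(l) covers ∅
1(i) covers ∅
2(l) covers 0:l
3(m) covers 1:i, 2:l
4(i) covers 3:m
5(i) covers 4:i
6(l) covers 3:m
7(m) covers 5:i, 6:l
8(m) covers 7:m
9(m) covers 8:m
floor of heap: 0:l, 1:i
completions by unplaced set U, small U first (add the entries for U minus each lowest piece of U):
  |U|=1: {9}:1
  |U|=2: {8,9}:1
  |U|=3: {7,8,9}:1
  |U|=4: {5,7,8,9}:1  {6,7,8,9}:1
  |U|=5: {4,5,7,8,9}:1  {5,6,7,8,9}:2
  |U|=6: {4,5,6,7,8,9}:3
  |U|=7: {3,4,5,6,7,8,9}:3
  |U|=8: {1,3,4,5,6,7,8,9}:3  {2,3,4,5,6,7,8,9}:3
  start at 0(l): 6
  start at 1(i): 3
sum over floor = 9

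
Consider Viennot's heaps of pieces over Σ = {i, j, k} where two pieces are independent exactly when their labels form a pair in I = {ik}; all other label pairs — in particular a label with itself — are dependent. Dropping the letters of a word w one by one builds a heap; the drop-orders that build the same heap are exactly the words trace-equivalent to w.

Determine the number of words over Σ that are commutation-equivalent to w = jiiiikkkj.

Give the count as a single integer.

piece 0:j — minimal
piece 1:i rests on {0:j}
piece 2:i rests on {1:i}
piece 3:i rests on {2:i}
piece 4:i rests on {3:i}
piece 5:k rests on {0:j}
piece 6:k rests on {5:k}
piece 7:k rests on {6:k}
piece 8:j rests on {4:i, 7:k}
minimal pieces: {0:j}
ways to finish when only these pieces remain (= sum over removing one remaining piece with nothing left below it):
  1 left: {8}→1
  2 left: {4,8}→1  {7,8}→1
  3 left: {3,4,8}→1  {4,7,8}→2  {6,7,8}→1
  4 left: {2,3,4,8}→1  {3,4,7,8}→3  {4,6,7,8}→3  {5,6,7,8}→1
  5 left: {1,2,3,4,8}→1  {2,3,4,7,8}→4  {3,4,6,7,8}→6  {4,5,6,7,8}→4
  6 left: {1,2,3,4,7,8}→5  {2,3,4,6,7,8}→10  {3,4,5,6,7,8}→10
  7 left: {1,2,3,4,6,7,8}→15  {2,3,4,5,6,7,8}→20
  placing 0:j first → 35 extensions

35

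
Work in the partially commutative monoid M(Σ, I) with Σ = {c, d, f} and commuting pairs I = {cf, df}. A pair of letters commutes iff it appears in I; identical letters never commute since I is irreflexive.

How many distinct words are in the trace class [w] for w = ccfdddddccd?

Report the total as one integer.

11

#0=c has no predecessor
#1=c depends on [0:c]
#2=f has no predecessor
#3=d depends on [1:c]
#4=d depends on [3:d]
#5=d depends on [4:d]
#6=d depends on [5:d]
#7=d depends on [6:d]
#8=c depends on [7:d]
#9=c depends on [8:c]
#10=d depends on [9:c]
sources: [0:c, 2:f]
N(rest) = Σ N(rest − s) over sources s of rest; N(one piece) = 1:
  size 1 → [2]=1  [10]=1
  size 2 → [2,10]=2  [9,10]=1
  size 3 → [2,9,10]=3  [8,9,10]=1
  size 4 → [2,8,9,10]=4  [7,8,9,10]=1
  size 5 → [2,7,8,9,10]=5  [6,7,8,9,10]=1
  size 6 → [2,6,7,8,9,10]=6  [5,6,7,8,9,10]=1
  size 7 → [2,5,6,7,8,9,10]=7  [4,5,6,7,8,9,10]=1
  size 8 → [2,4,5,6,7,8,9,10]=8  [3,4,5,6,7,8,9,10]=1
  size 9 → [1,3,4,5,6,7,8,9,10]=1  [2,3,4,5,6,7,8,9,10]=9
  first=0(c) contributes 10
  first=2(f) contributes 1
|[w]| = 11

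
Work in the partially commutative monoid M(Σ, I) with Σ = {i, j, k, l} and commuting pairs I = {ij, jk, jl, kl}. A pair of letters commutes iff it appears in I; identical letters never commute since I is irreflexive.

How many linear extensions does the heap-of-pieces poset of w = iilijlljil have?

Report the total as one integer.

#0=i has no predecessor
#1=i depends on [0:i]
#2=l depends on [1:i]
#3=i depends on [2:l]
#4=j has no predecessor
#5=l depends on [3:i]
#6=l depends on [5:l]
#7=j depends on [4:j]
#8=i depends on [6:l]
#9=l depends on [8:i]
sources: [0:i, 4:j]
N(rest) = Σ N(rest − s) over sources s of rest; N(one piece) = 1:
  size 1 → [7]=1  [9]=1
  size 2 → [4,7]=1  [7,9]=2  [8,9]=1
  size 3 → [4,7,9]=3  [6,8,9]=1  [7,8,9]=3
  size 4 → [4,7,8,9]=6  [5,6,8,9]=1  [6,7,8,9]=4
  size 5 → [3,5,6,8,9]=1  [4,6,7,8,9]=10  [5,6,7,8,9]=5
  size 6 → [2,3,5,6,8,9]=1  [3,5,6,7,8,9]=6  [4,5,6,7,8,9]=15
  size 7 → [1,2,3,5,6,8,9]=1  [2,3,5,6,7,8,9]=7  [3,4,5,6,7,8,9]=21
  size 8 → [0,1,2,3,5,6,8,9]=1  [1,2,3,5,6,7,8,9]=8  [2,3,4,5,6,7,8,9]=28
  first=0(i) contributes 36
  first=4(j) contributes 9
|[w]| = 45

45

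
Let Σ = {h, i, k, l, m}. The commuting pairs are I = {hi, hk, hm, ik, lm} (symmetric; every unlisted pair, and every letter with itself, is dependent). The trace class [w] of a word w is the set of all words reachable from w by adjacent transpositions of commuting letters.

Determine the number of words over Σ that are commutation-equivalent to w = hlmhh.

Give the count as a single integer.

piece 0:h — minimal
piece 1:l rests on {0:h}
piece 2:m — minimal
piece 3:h rests on {1:l}
piece 4:h rests on {3:h}
minimal pieces: {0:h, 2:m}
ways to finish when only these pieces remain (= sum over removing one remaining piece with nothing left below it):
  1 left: {2}→1  {4}→1
  2 left: {2,4}→2  {3,4}→1
  3 left: {1,3,4}→1  {2,3,4}→3
  placing 0:h first → 4 extensions
  placing 2:m first → 1 extensions
total linear extensions = 5

5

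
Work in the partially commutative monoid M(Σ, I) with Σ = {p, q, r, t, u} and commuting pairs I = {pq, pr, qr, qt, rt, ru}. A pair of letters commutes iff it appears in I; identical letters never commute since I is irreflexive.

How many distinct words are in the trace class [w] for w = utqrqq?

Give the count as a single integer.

24

#0=u has no predecessor
#1=t depends on [0:u]
#2=q depends on [0:u]
#3=r has no predecessor
#4=q depends on [2:q]
#5=q depends on [4:q]
sources: [0:u, 3:r]
N(rest) = Σ N(rest − s) over sources s of rest; N(one piece) = 1:
  size 1 → [1]=1  [3]=1  [5]=1
  size 2 → [1,3]=2  [1,5]=2  [3,5]=2  [4,5]=1
  size 3 → [1,3,5]=6  [1,4,5]=3  [2,4,5]=1  [3,4,5]=3
  size 4 → [1,2,4,5]=4  [1,3,4,5]=12  [2,3,4,5]=4
  first=0(u) contributes 20
  first=3(r) contributes 4
|[w]| = 24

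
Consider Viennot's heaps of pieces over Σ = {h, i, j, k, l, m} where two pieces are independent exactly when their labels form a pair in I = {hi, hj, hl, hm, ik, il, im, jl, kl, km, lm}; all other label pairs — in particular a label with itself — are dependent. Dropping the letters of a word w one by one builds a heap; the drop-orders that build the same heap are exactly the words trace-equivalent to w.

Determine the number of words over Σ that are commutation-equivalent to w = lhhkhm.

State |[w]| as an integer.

0(l) covers ∅
1(h) covers ∅
2(h) covers 1:h
3(k) covers 2:h
4(h) covers 3:k
5(m) covers ∅
floor of heap: 0:l, 1:h, 5:m
completions by unplaced set U, small U first (add the entries for U minus each lowest piece of U):
  |U|=1: {0}:1  {4}:1  {5}:1
  |U|=2: {0,4}:2  {0,5}:2  {3,4}:1  {4,5}:2
  |U|=3: {0,3,4}:3  {0,4,5}:6  {2,3,4}:1  {3,4,5}:3
  |U|=4: {0,2,3,4}:4  {0,3,4,5}:12  {1,2,3,4}:1  {2,3,4,5}:4
  start at 0(l): 5
  start at 1(h): 20
  start at 5(m): 5
sum over floor = 30

30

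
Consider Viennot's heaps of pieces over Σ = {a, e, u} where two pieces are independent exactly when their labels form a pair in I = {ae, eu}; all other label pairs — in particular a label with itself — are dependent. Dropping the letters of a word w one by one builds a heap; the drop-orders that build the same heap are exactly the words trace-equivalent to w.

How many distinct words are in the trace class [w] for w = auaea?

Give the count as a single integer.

#0=a has no predecessor
#1=u depends on [0:a]
#2=a depends on [1:u]
#3=e has no predecessor
#4=a depends on [2:a]
sources: [0:a, 3:e]
N(rest) = Σ N(rest − s) over sources s of rest; N(one piece) = 1:
  size 1 → [3]=1  [4]=1
  size 2 → [2,4]=1  [3,4]=2
  size 3 → [1,2,4]=1  [2,3,4]=3
  first=0(a) contributes 4
  first=3(e) contributes 1
|[w]| = 5

5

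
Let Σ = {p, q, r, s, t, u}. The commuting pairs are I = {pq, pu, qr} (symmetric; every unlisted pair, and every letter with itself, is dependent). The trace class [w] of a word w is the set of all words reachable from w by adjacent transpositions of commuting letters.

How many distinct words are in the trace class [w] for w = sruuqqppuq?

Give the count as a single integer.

28

#0=s has no predecessor
#1=r depends on [0:s]
#2=u depends on [1:r]
#3=u depends on [2:u]
#4=q depends on [3:u]
#5=q depends on [4:q]
#6=p depends on [1:r]
#7=p depends on [6:p]
#8=u depends on [5:q]
#9=q depends on [8:u]
sources: [0:s]
N(rest) = Σ N(rest − s) over sources s of rest; N(one piece) = 1:
  size 1 → [7]=1  [9]=1
  size 2 → [6,7]=1  [7,9]=2  [8,9]=1
  size 3 → [5,8,9]=1  [6,7,9]=3  [7,8,9]=3
  size 4 → [4,5,8,9]=1  [5,7,8,9]=4  [6,7,8,9]=6
  size 5 → [3,4,5,8,9]=1  [4,5,7,8,9]=5  [5,6,7,8,9]=10
  size 6 → [2,3,4,5,8,9]=1  [3,4,5,7,8,9]=6  [4,5,6,7,8,9]=15
  size 7 → [2,3,4,5,7,8,9]=7  [3,4,5,6,7,8,9]=21
  size 8 → [2,3,4,5,6,7,8,9]=28
  first=0(s) contributes 28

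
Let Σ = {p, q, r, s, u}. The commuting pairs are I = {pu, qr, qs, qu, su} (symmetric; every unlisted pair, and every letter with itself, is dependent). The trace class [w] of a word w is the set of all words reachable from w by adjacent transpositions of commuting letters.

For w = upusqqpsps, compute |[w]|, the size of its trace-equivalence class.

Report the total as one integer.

drop 0:u onto floor
drop 1:p onto floor
drop 2:u onto {0:u}
drop 3:s onto {1:p}
drop 4:q onto {1:p}
drop 5:q onto {4:q}
drop 6:p onto {3:s, 5:q}
drop 7:s onto {6:p}
drop 8:p onto {7:s}
drop 9:s onto {8:p}
ground layer = {0:u, 1:p}
drop-orders for the pieces not yet dropped (sum over which currently-grounded one goes next):
  1 to go: {2} 1  {9} 1
  2 to go: {0,2} 1  {2,9} 2  {8,9} 1
  3 to go: {0,2,9} 3  {2,8,9} 3  {7,8,9} 1
  4 to go: {0,2,8,9} 6  {2,7,8,9} 4  {6,7,8,9} 1
  5 to go: {0,2,7,8,9} 10  {2,6,7,8,9} 5  {3,6,7,8,9} 1  {5,6,7,8,9} 1
  6 to go: {0,2,6,7,8,9} 15  {2,3,6,7,8,9} 6  {2,5,6,7,8,9} 6  {3,5,6,7,8,9} 2  {4,5,6,7,8,9} 1
  7 to go: {0,2,3,6,7,8,9} 21  {0,2,5,6,7,8,9} 21  {2,3,5,6,7,8,9} 14  {2,4,5,6,7,8,9} 7  {3,4,5,6,7,8,9} 3
  8 to go: {0,2,3,5,6,7,8,9} 56  {0,2,4,5,6,7,8,9} 28  {1,3,4,5,6,7,8,9} 3  {2,3,4,5,6,7,8,9} 24
  if 0:u drops first: 27 orders
  if 1:p drops first: 108 orders
heap linearizations: 135

135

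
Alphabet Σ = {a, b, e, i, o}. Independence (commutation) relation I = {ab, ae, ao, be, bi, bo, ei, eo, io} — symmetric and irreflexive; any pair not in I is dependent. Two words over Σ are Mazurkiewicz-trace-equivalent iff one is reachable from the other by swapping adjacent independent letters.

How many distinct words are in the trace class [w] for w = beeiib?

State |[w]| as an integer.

90

piece 0:b — minimal
piece 1:e — minimal
piece 2:e rests on {1:e}
piece 3:i — minimal
piece 4:i rests on {3:i}
piece 5:b rests on {0:b}
minimal pieces: {0:b, 1:e, 3:i}
ways to finish when only these pieces remain (= sum over removing one remaining piece with nothing left below it):
  1 left: {2}→1  {4}→1  {5}→1
  2 left: {0,5}→1  {1,2}→1  {2,4}→2  {2,5}→2  {3,4}→1  {4,5}→2
  3 left: {0,2,5}→3  {0,4,5}→3  {1,2,4}→3  {1,2,5}→3  {2,3,4}→3  {2,4,5}→6  {3,4,5}→3
  4 left: {0,1,2,5}→6  {0,2,4,5}→12  {0,3,4,5}→6  {1,2,3,4}→6  {1,2,4,5}→12  {2,3,4,5}→12
  placing 0:b first → 30 extensions
  placing 1:e first → 30 extensions
  placing 3:i first → 30 extensions
total linear extensions = 90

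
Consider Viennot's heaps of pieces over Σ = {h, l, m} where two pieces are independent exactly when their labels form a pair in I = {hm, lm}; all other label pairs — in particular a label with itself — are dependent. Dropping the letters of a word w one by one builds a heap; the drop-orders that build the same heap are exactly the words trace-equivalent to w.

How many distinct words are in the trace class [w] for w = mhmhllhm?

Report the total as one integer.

piece 0:m — minimal
piece 1:h — minimal
piece 2:m rests on {0:m}
piece 3:h rests on {1:h}
piece 4:l rests on {3:h}
piece 5:l rests on {4:l}
piece 6:h rests on {5:l}
piece 7:m rests on {2:m}
minimal pieces: {0:m, 1:h}
ways to finish when only these pieces remain (= sum over removing one remaining piece with nothing left below it):
  1 left: {6}→1  {7}→1
  2 left: {2,7}→1  {5,6}→1  {6,7}→2
  3 left: {0,2,7}→1  {2,6,7}→3  {4,5,6}→1  {5,6,7}→3
  4 left: {0,2,6,7}→4  {2,5,6,7}→6  {3,4,5,6}→1  {4,5,6,7}→4
  5 left: {0,2,5,6,7}→10  {1,3,4,5,6}→1  {2,4,5,6,7}→10  {3,4,5,6,7}→5
  6 left: {0,2,4,5,6,7}→20  {1,3,4,5,6,7}→6  {2,3,4,5,6,7}→15
  placing 0:m first → 21 extensions
  placing 1:h first → 35 extensions
total linear extensions = 56

56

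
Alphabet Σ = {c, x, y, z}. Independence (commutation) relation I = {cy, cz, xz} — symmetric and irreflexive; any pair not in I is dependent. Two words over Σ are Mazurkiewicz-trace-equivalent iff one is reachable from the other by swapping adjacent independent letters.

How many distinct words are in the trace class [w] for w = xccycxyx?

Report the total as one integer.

piece 0:x — minimal
piece 1:c rests on {0:x}
piece 2:c rests on {1:c}
piece 3:y rests on {0:x}
piece 4:c rests on {2:c}
piece 5:x rests on {3:y, 4:c}
piece 6:y rests on {5:x}
piece 7:x rests on {6:y}
minimal pieces: {0:x}
ways to finish when only these pieces remain (= sum over removing one remaining piece with nothing left below it):
  1 left: {7}→1
  2 left: {6,7}→1
  3 left: {5,6,7}→1
  4 left: {3,5,6,7}→1  {4,5,6,7}→1
  5 left: {2,4,5,6,7}→1  {3,4,5,6,7}→2
  6 left: {1,2,4,5,6,7}→1  {2,3,4,5,6,7}→3
  placing 0:x first → 4 extensions

4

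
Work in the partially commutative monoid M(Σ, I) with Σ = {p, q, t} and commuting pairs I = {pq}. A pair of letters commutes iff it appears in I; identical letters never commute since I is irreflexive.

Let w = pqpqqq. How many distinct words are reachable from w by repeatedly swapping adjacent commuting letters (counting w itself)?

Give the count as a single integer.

15

0(p) covers ∅
1(q) covers ∅
2(p) covers 0:p
3(q) covers 1:q
4(q) covers 3:q
5(q) covers 4:q
floor of heap: 0:p, 1:q
completions by unplaced set U, small U first (add the entries for U minus each lowest piece of U):
  |U|=1: {2}:1  {5}:1
  |U|=2: {0,2}:1  {2,5}:2  {4,5}:1
  |U|=3: {0,2,5}:3  {2,4,5}:3  {3,4,5}:1
  |U|=4: {0,2,4,5}:6  {1,3,4,5}:1  {2,3,4,5}:4
  start at 0(p): 5
  start at 1(q): 10
sum over floor = 15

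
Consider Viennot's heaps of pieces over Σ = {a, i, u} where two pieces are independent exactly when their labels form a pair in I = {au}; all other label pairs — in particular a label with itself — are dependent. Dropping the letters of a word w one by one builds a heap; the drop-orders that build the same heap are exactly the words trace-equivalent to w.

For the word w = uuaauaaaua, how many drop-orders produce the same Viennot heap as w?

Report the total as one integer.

piece 0:u — minimal
piece 1:u rests on {0:u}
piece 2:a — minimal
piece 3:a rests on {2:a}
piece 4:u rests on {1:u}
piece 5:a rests on {3:a}
piece 6:a rests on {5:a}
piece 7:a rests on {6:a}
piece 8:u rests on {4:u}
piece 9:a rests on {7:a}
minimal pieces: {0:u, 2:a}
ways to finish when only these pieces remain (= sum over removing one remaining piece with nothing left below it):
  1 left: {8}→1  {9}→1
  2 left: {4,8}→1  {7,9}→1  {8,9}→2
  3 left: {1,4,8}→1  {4,8,9}→3  {6,7,9}→1  {7,8,9}→3
  4 left: {0,1,4,8}→1  {1,4,8,9}→4  {4,7,8,9}→6  {5,6,7,9}→1  {6,7,8,9}→4
  5 left: {0,1,4,8,9}→5  {1,4,7,8,9}→10  {3,5,6,7,9}→1  {4,6,7,8,9}→10  {5,6,7,8,9}→5
  6 left: {0,1,4,7,8,9}→15  {1,4,6,7,8,9}→20  {2,3,5,6,7,9}→1  {3,5,6,7,8,9}→6  {4,5,6,7,8,9}→15
  7 left: {0,1,4,6,7,8,9}→35  {1,4,5,6,7,8,9}→35  {2,3,5,6,7,8,9}→7  {3,4,5,6,7,8,9}→21
  8 left: {0,1,4,5,6,7,8,9}→70  {1,3,4,5,6,7,8,9}→56  {2,3,4,5,6,7,8,9}→28
  placing 0:u first → 84 extensions
  placing 2:a first → 126 extensions
total linear extensions = 210

210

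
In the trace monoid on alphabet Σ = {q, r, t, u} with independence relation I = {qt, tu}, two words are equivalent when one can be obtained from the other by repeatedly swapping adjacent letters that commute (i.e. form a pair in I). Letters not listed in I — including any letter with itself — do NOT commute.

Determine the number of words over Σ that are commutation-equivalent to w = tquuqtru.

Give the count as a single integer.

#0=t has no predecessor
#1=q has no predecessor
#2=u depends on [1:q]
#3=u depends on [2:u]
#4=q depends on [3:u]
#5=t depends on [0:t]
#6=r depends on [4:q, 5:t]
#7=u depends on [6:r]
sources: [0:t, 1:q]
N(rest) = Σ N(rest − s) over sources s of rest; N(one piece) = 1:
  size 1 → [7]=1
  size 2 → [6,7]=1
  size 3 → [4,6,7]=1  [5,6,7]=1
  size 4 → [0,5,6,7]=1  [3,4,6,7]=1  [4,5,6,7]=2
  size 5 → [0,4,5,6,7]=3  [2,3,4,6,7]=1  [3,4,5,6,7]=3
  size 6 → [0,3,4,5,6,7]=6  [1,2,3,4,6,7]=1  [2,3,4,5,6,7]=4
  first=0(t) contributes 5
  first=1(q) contributes 10
|[w]| = 15

15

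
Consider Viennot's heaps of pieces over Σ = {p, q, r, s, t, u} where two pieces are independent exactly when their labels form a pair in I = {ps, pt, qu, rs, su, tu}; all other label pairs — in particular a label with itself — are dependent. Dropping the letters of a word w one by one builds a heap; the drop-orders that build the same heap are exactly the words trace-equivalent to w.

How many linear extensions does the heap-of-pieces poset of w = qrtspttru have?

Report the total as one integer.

5

0(q) covers ∅
1(r) covers 0:q
2(t) covers 1:r
3(s) covers 2:t
4(p) covers 1:r
5(t) covers 3:s
6(t) covers 5:t
7(r) covers 4:p, 6:t
8(u) covers 7:r
floor of heap: 0:q
completions by unplaced set U, small U first (add the entries for U minus each lowest piece of U):
  |U|=1: {8}:1
  |U|=2: {7,8}:1
  |U|=3: {4,7,8}:1  {6,7,8}:1
  |U|=4: {4,6,7,8}:2  {5,6,7,8}:1
  |U|=5: {3,5,6,7,8}:1  {4,5,6,7,8}:3
  |U|=6: {2,3,5,6,7,8}:1  {3,4,5,6,7,8}:4
  |U|=7: {2,3,4,5,6,7,8}:5
  start at 0(q): 5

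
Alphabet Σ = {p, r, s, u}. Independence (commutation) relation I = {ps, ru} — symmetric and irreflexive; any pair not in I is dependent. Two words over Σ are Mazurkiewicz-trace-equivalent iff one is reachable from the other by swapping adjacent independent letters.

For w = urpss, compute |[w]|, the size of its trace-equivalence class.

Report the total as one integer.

6

piece 0:u — minimal
piece 1:r — minimal
piece 2:p rests on {0:u, 1:r}
piece 3:s rests on {0:u, 1:r}
piece 4:s rests on {3:s}
minimal pieces: {0:u, 1:r}
ways to finish when only these pieces remain (= sum over removing one remaining piece with nothing left below it):
  1 left: {2}→1  {4}→1
  2 left: {2,4}→2  {3,4}→1
  3 left: {2,3,4}→3
  placing 0:u first → 3 extensions
  placing 1:r first → 3 extensions
total linear extensions = 6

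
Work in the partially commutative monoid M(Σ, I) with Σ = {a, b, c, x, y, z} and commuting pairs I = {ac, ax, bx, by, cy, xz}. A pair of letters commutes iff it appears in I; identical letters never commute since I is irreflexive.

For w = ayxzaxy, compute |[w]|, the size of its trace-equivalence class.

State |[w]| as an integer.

piece 0:a — minimal
piece 1:y rests on {0:a}
piece 2:x rests on {1:y}
piece 3:z rests on {1:y}
piece 4:a rests on {3:z}
piece 5:x rests on {2:x}
piece 6:y rests on {4:a, 5:x}
minimal pieces: {0:a}
ways to finish when only these pieces remain (= sum over removing one remaining piece with nothing left below it):
  1 left: {6}→1
  2 left: {4,6}→1  {5,6}→1
  3 left: {2,5,6}→1  {3,4,6}→1  {4,5,6}→2
  4 left: {2,4,5,6}→3  {3,4,5,6}→3
  5 left: {2,3,4,5,6}→6
  placing 0:a first → 6 extensions

6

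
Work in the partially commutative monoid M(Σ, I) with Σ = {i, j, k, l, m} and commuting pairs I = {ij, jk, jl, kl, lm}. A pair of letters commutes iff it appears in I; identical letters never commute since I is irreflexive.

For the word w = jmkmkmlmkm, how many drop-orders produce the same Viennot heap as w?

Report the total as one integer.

10

#0=j has no predecessor
#1=m depends on [0:j]
#2=k depends on [1:m]
#3=m depends on [2:k]
#4=k depends on [3:m]
#5=m depends on [4:k]
#6=l has no predecessor
#7=m depends on [5:m]
#8=k depends on [7:m]
#9=m depends on [8:k]
sources: [0:j, 6:l]
N(rest) = Σ N(rest − s) over sources s of rest; N(one piece) = 1:
  size 1 → [6]=1  [9]=1
  size 2 → [6,9]=2  [8,9]=1
  size 3 → [6,8,9]=3  [7,8,9]=1
  size 4 → [5,7,8,9]=1  [6,7,8,9]=4
  size 5 → [4,5,7,8,9]=1  [5,6,7,8,9]=5
  size 6 → [3,4,5,7,8,9]=1  [4,5,6,7,8,9]=6
  size 7 → [2,3,4,5,7,8,9]=1  [3,4,5,6,7,8,9]=7
  size 8 → [1,2,3,4,5,7,8,9]=1  [2,3,4,5,6,7,8,9]=8
  first=0(j) contributes 9
  first=6(l) contributes 1
|[w]| = 10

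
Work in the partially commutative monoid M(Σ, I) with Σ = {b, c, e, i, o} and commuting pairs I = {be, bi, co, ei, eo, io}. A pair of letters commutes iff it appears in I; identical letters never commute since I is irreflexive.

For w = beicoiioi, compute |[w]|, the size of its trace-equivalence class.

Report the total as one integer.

128

#0=b has no predecessor
#1=e has no predecessor
#2=i has no predecessor
#3=c depends on [0:b, 1:e, 2:i]
#4=o depends on [0:b]
#5=i depends on [3:c]
#6=i depends on [5:i]
#7=o depends on [4:o]
#8=i depends on [6:i]
sources: [0:b, 1:e, 2:i]
N(rest) = Σ N(rest − s) over sources s of rest; N(one piece) = 1:
  size 1 → [7]=1  [8]=1
  size 2 → [4,7]=1  [6,8]=1  [7,8]=2
  size 3 → [4,7,8]=3  [5,6,8]=1  [6,7,8]=3
  size 4 → [3,5,6,8]=1  [4,6,7,8]=6  [5,6,7,8]=4
  size 5 → [1,3,5,6,8]=1  [2,3,5,6,8]=1  [3,5,6,7,8]=5  [4,5,6,7,8]=10
  size 6 → [1,2,3,5,6,8]=2  [1,3,5,6,7,8]=6  [2,3,5,6,7,8]=6  [3,4,5,6,7,8]=15
  size 7 → [0,3,4,5,6,7,8]=15  [1,2,3,5,6,7,8]=14  [1,3,4,5,6,7,8]=21  [2,3,4,5,6,7,8]=21
  first=0(b) contributes 56
  first=1(e) contributes 36
  first=2(i) contributes 36
|[w]| = 128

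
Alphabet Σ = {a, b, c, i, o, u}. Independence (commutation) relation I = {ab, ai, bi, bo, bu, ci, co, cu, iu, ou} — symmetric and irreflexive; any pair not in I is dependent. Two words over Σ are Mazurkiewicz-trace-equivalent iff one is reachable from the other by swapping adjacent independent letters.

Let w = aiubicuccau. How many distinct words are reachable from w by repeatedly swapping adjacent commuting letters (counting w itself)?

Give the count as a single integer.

1375

0(a) covers ∅
1(i) covers ∅
2(u) covers 0:a
3(b) covers ∅
4(i) covers 1:i
5(c) covers 0:a, 3:b
6(u) covers 2:u
7(c) covers 5:c
8(c) covers 7:c
9(a) covers 6:u, 8:c
10(u) covers 9:a
floor of heap: 0:a, 1:i, 3:b
completions by unplaced set U, small U first (add the entries for U minus each lowest piece of U):
  |U|=1: {4}:1  {10}:1
  |U|=2: {1,4}:1  {4,10}:2  {9,10}:1
  |U|=3: {1,4,10}:3  {4,9,10}:3  {6,9,10}:1  {8,9,10}:1
  |U|=4: {1,4,9,10}:6  {2,6,9,10}:1  {4,6,9,10}:4  {4,8,9,10}:4  {6,8,9,10}:2  {7,8,9,10}:1
  |U|=5: {1,4,6,9,10}:10  {1,4,8,9,10}:10  {2,4,6,9,10}:5  {2,6,8,9,10}:3  {4,6,8,9,10}:10  {4,7,8,9,10}:5  {5,7,8,9,10}:1  {6,7,8,9,10}:3
  |U|=6: {1,2,4,6,9,10}:15  {1,4,6,8,9,10}:30  {1,4,7,8,9,10}:15  {2,4,6,8,9,10}:18  {2,6,7,8,9,10}:6  {3,5,7,8,9,10}:1  {4,5,7,8,9,10}:6  {4,6,7,8,9,10}:18  {5,6,7,8,9,10}:4
  |U|=7: {1,2,4,6,8,9,10}:63  {1,4,5,7,8,9,10}:21  {1,4,6,7,8,9,10}:63  {2,4,6,7,8,9,10}:42  {2,5,6,7,8,9,10}:10  {3,4,5,7,8,9,10}:7  {3,5,6,7,8,9,10}:5  {4,5,6,7,8,9,10}:28
  |U|=8: {0,2,5,6,7,8,9,10}:10  {1,2,4,6,7,8,9,10}:168  {1,3,4,5,7,8,9,10}:28  {1,4,5,6,7,8,9,10}:112  {2,3,5,6,7,8,9,10}:15  {2,4,5,6,7,8,9,10}:80  {3,4,5,6,7,8,9,10}:40
  |U|=9: {0,2,3,5,6,7,8,9,10}:25  {0,2,4,5,6,7,8,9,10}:90  {1,2,4,5,6,7,8,9,10}:360  {1,3,4,5,6,7,8,9,10}:180  {2,3,4,5,6,7,8,9,10}:135
  start at 0(a): 675
  start at 1(i): 250
  start at 3(b): 450
sum over floor = 1375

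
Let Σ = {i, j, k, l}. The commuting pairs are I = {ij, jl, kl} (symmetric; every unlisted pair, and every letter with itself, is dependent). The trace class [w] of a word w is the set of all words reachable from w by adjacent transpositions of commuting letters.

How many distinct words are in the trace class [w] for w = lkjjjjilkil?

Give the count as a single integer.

70

#0=l has no predecessor
#1=k has no predecessor
#2=j depends on [1:k]
#3=j depends on [2:j]
#4=j depends on [3:j]
#5=j depends on [4:j]
#6=i depends on [0:l, 1:k]
#7=l depends on [6:i]
#8=k depends on [5:j, 6:i]
#9=i depends on [7:l, 8:k]
#10=l depends on [9:i]
sources: [0:l, 1:k]
N(rest) = Σ N(rest − s) over sources s of rest; N(one piece) = 1:
  size 1 → [10]=1
  size 2 → [9,10]=1
  size 3 → [7,9,10]=1  [8,9,10]=1
  size 4 → [5,8,9,10]=1  [7,8,9,10]=2
  size 5 → [4,5,8,9,10]=1  [5,7,8,9,10]=3  [6,7,8,9,10]=2
  size 6 → [0,6,7,8,9,10]=2  [3,4,5,8,9,10]=1  [4,5,7,8,9,10]=4  [5,6,7,8,9,10]=5
  size 7 → [0,5,6,7,8,9,10]=7  [2,3,4,5,8,9,10]=1  [3,4,5,7,8,9,10]=5  [4,5,6,7,8,9,10]=9
  size 8 → [0,4,5,6,7,8,9,10]=16  [2,3,4,5,7,8,9,10]=6  [3,4,5,6,7,8,9,10]=14
  size 9 → [0,3,4,5,6,7,8,9,10]=30  [2,3,4,5,6,7,8,9,10]=20
  first=0(l) contributes 20
  first=1(k) contributes 50
|[w]| = 70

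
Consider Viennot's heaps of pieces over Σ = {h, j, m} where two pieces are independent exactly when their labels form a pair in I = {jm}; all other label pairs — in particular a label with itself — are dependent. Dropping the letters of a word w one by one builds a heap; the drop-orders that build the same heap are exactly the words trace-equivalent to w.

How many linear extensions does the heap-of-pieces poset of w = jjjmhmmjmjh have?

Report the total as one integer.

40

0(j) covers ∅
1(j) covers 0:j
2(j) covers 1:j
3(m) covers ∅
4(h) covers 2:j, 3:m
5(m) covers 4:h
6(m) covers 5:m
7(j) covers 4:h
8(m) covers 6:m
9(j) covers 7:j
10(h) covers 8:m, 9:j
floor of heap: 0:j, 3:m
completions by unplaced set U, small U first (add the entries for U minus each lowest piece of U):
  |U|=1: {10}:1
  |U|=2: {8,10}:1  {9,10}:1
  |U|=3: {6,8,10}:1  {7,9,10}:1  {8,9,10}:2
  |U|=4: {5,6,8,10}:1  {6,8,9,10}:3  {7,8,9,10}:3
  |U|=5: {5,6,8,9,10}:4  {6,7,8,9,10}:6
  |U|=6: {5,6,7,8,9,10}:10
  |U|=7: {4,5,6,7,8,9,10}:10
  |U|=8: {2,4,5,6,7,8,9,10}:10  {3,4,5,6,7,8,9,10}:10
  |U|=9: {1,2,4,5,6,7,8,9,10}:10  {2,3,4,5,6,7,8,9,10}:20
  start at 0(j): 30
  start at 3(m): 10
sum over floor = 40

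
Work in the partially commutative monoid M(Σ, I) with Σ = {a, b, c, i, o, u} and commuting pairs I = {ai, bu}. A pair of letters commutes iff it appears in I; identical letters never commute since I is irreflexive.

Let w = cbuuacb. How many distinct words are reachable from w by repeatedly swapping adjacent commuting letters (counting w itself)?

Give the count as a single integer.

0(c) covers ∅
1(b) covers 0:c
2(u) covers 0:c
3(u) covers 2:u
4(a) covers 1:b, 3:u
5(c) covers 4:a
6(b) covers 5:c
floor of heap: 0:c
completions by unplaced set U, small U first (add the entries for U minus each lowest piece of U):
  |U|=1: {6}:1
  |U|=2: {5,6}:1
  |U|=3: {4,5,6}:1
  |U|=4: {1,4,5,6}:1  {3,4,5,6}:1
  |U|=5: {1,3,4,5,6}:2  {2,3,4,5,6}:1
  start at 0(c): 3

3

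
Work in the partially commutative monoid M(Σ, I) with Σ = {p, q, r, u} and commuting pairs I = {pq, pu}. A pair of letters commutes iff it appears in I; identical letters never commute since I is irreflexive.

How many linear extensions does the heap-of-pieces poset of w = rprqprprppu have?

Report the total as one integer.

#0=r has no predecessor
#1=p depends on [0:r]
#2=r depends on [1:p]
#3=q depends on [2:r]
#4=p depends on [2:r]
#5=r depends on [3:q, 4:p]
#6=p depends on [5:r]
#7=r depends on [6:p]
#8=p depends on [7:r]
#9=p depends on [8:p]
#10=u depends on [7:r]
sources: [0:r]
N(rest) = Σ N(rest − s) over sources s of rest; N(one piece) = 1:
  size 1 → [9]=1  [10]=1
  size 2 → [8,9]=1  [9,10]=2
  size 3 → [8,9,10]=3
  size 4 → [7,8,9,10]=3
  size 5 → [6,7,8,9,10]=3
  size 6 → [5,6,7,8,9,10]=3
  size 7 → [3,5,6,7,8,9,10]=3  [4,5,6,7,8,9,10]=3
  size 8 → [3,4,5,6,7,8,9,10]=6
  size 9 → [2,3,4,5,6,7,8,9,10]=6
  first=0(r) contributes 6

6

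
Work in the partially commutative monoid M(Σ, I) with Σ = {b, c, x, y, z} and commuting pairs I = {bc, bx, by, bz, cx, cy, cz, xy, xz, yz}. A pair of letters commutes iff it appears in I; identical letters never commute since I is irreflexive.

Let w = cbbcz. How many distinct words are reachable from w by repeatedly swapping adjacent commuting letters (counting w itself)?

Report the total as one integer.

30

#0=c has no predecessor
#1=b has no predecessor
#2=b depends on [1:b]
#3=c depends on [0:c]
#4=z has no predecessor
sources: [0:c, 1:b, 4:z]
N(rest) = Σ N(rest − s) over sources s of rest; N(one piece) = 1:
  size 1 → [2]=1  [3]=1  [4]=1
  size 2 → [0,3]=1  [1,2]=1  [2,3]=2  [2,4]=2  [3,4]=2
  size 3 → [0,2,3]=3  [0,3,4]=3  [1,2,3]=3  [1,2,4]=3  [2,3,4]=6
  first=0(c) contributes 12
  first=1(b) contributes 12
  first=4(z) contributes 6
|[w]| = 30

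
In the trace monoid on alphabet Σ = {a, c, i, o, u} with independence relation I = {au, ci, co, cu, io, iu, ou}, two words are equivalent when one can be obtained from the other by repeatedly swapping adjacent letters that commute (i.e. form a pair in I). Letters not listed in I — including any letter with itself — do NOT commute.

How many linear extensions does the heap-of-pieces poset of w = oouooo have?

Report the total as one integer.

6

#0=o has no predecessor
#1=o depends on [0:o]
#2=u has no predecessor
#3=o depends on [1:o]
#4=o depends on [3:o]
#5=o depends on [4:o]
sources: [0:o, 2:u]
N(rest) = Σ N(rest − s) over sources s of rest; N(one piece) = 1:
  size 1 → [2]=1  [5]=1
  size 2 → [2,5]=2  [4,5]=1
  size 3 → [2,4,5]=3  [3,4,5]=1
  size 4 → [1,3,4,5]=1  [2,3,4,5]=4
  first=0(o) contributes 5
  first=2(u) contributes 1
|[w]| = 6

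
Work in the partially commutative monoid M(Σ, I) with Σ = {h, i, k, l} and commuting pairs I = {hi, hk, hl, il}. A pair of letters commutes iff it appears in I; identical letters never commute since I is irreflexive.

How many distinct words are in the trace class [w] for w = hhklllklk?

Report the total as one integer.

#0=h has no predecessor
#1=h depends on [0:h]
#2=k has no predecessor
#3=l depends on [2:k]
#4=l depends on [3:l]
#5=l depends on [4:l]
#6=k depends on [5:l]
#7=l depends on [6:k]
#8=k depends on [7:l]
sources: [0:h, 2:k]
N(rest) = Σ N(rest − s) over sources s of rest; N(one piece) = 1:
  size 1 → [1]=1  [8]=1
  size 2 → [0,1]=1  [1,8]=2  [7,8]=1
  size 3 → [0,1,8]=3  [1,7,8]=3  [6,7,8]=1
  size 4 → [0,1,7,8]=6  [1,6,7,8]=4  [5,6,7,8]=1
  size 5 → [0,1,6,7,8]=10  [1,5,6,7,8]=5  [4,5,6,7,8]=1
  size 6 → [0,1,5,6,7,8]=15  [1,4,5,6,7,8]=6  [3,4,5,6,7,8]=1
  size 7 → [0,1,4,5,6,7,8]=21  [1,3,4,5,6,7,8]=7  [2,3,4,5,6,7,8]=1
  first=0(h) contributes 8
  first=2(k) contributes 28
|[w]| = 36

36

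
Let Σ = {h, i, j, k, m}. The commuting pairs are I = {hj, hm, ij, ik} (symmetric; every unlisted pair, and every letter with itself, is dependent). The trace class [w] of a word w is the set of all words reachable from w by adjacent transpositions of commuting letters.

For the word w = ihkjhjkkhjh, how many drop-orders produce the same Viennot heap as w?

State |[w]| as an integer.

9

piece 0:i — minimal
piece 1:h rests on {0:i}
piece 2:k rests on {1:h}
piece 3:j rests on {2:k}
piece 4:h rests on {2:k}
piece 5:j rests on {3:j}
piece 6:k rests on {4:h, 5:j}
piece 7:k rests on {6:k}
piece 8:h rests on {7:k}
piece 9:j rests on {7:k}
piece 10:h rests on {8:h}
minimal pieces: {0:i}
ways to finish when only these pieces remain (= sum over removing one remaining piece with nothing left below it):
  1 left: {9}→1  {10}→1
  2 left: {8,10}→1  {9,10}→2
  3 left: {8,9,10}→3
  4 left: {7,8,9,10}→3
  5 left: {6,7,8,9,10}→3
  6 left: {4,6,7,8,9,10}→3  {5,6,7,8,9,10}→3
  7 left: {3,5,6,7,8,9,10}→3  {4,5,6,7,8,9,10}→6
  8 left: {3,4,5,6,7,8,9,10}→9
  9 left: {2,3,4,5,6,7,8,9,10}→9
  placing 0:i first → 9 extensions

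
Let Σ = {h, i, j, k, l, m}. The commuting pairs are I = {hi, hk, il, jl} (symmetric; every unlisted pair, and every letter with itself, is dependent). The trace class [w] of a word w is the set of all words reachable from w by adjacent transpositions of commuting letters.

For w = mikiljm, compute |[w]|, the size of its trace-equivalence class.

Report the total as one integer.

#0=m has no predecessor
#1=i depends on [0:m]
#2=k depends on [1:i]
#3=i depends on [2:k]
#4=l depends on [2:k]
#5=j depends on [3:i]
#6=m depends on [4:l, 5:j]
sources: [0:m]
N(rest) = Σ N(rest − s) over sources s of rest; N(one piece) = 1:
  size 1 → [6]=1
  size 2 → [4,6]=1  [5,6]=1
  size 3 → [3,5,6]=1  [4,5,6]=2
  size 4 → [3,4,5,6]=3
  size 5 → [2,3,4,5,6]=3
  first=0(m) contributes 3

3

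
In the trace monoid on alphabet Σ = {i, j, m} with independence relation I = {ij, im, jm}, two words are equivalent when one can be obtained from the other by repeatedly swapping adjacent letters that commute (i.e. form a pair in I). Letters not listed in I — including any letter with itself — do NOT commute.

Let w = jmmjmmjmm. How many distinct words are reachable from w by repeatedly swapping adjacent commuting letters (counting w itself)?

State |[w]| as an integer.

#0=j has no predecessor
#1=m has no predecessor
#2=m depends on [1:m]
#3=j depends on [0:j]
#4=m depends on [2:m]
#5=m depends on [4:m]
#6=j depends on [3:j]
#7=m depends on [5:m]
#8=m depends on [7:m]
sources: [0:j, 1:m]
N(rest) = Σ N(rest − s) over sources s of rest; N(one piece) = 1:
  size 1 → [6]=1  [8]=1
  size 2 → [3,6]=1  [6,8]=2  [7,8]=1
  size 3 → [0,3,6]=1  [3,6,8]=3  [5,7,8]=1  [6,7,8]=3
  size 4 → [0,3,6,8]=4  [3,6,7,8]=6  [4,5,7,8]=1  [5,6,7,8]=4
  size 5 → [0,3,6,7,8]=10  [2,4,5,7,8]=1  [3,5,6,7,8]=10  [4,5,6,7,8]=5
  size 6 → [0,3,5,6,7,8]=20  [1,2,4,5,7,8]=1  [2,4,5,6,7,8]=6  [3,4,5,6,7,8]=15
  size 7 → [0,3,4,5,6,7,8]=35  [1,2,4,5,6,7,8]=7  [2,3,4,5,6,7,8]=21
  first=0(j) contributes 28
  first=1(m) contributes 56
|[w]| = 84

84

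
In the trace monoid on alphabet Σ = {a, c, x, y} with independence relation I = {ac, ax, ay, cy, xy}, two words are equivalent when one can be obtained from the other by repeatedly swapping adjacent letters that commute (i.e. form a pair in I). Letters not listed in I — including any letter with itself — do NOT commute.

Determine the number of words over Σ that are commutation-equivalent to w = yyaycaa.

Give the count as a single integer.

140

#0=y has no predecessor
#1=y depends on [0:y]
#2=a has no predecessor
#3=y depends on [1:y]
#4=c has no predecessor
#5=a depends on [2:a]
#6=a depends on [5:a]
sources: [0:y, 2:a, 4:c]
N(rest) = Σ N(rest − s) over sources s of rest; N(one piece) = 1:
  size 1 → [3]=1  [4]=1  [6]=1
  size 2 → [1,3]=1  [3,4]=2  [3,6]=2  [4,6]=2  [5,6]=1
  size 3 → [0,1,3]=1  [1,3,4]=3  [1,3,6]=3  [2,5,6]=1  [3,4,6]=6  [3,5,6]=3  [4,5,6]=3
  size 4 → [0,1,3,4]=4  [0,1,3,6]=4  [1,3,4,6]=12  [1,3,5,6]=6  [2,3,5,6]=4  [2,4,5,6]=4  [3,4,5,6]=12
  size 5 → [0,1,3,4,6]=20  [0,1,3,5,6]=10  [1,2,3,5,6]=10  [1,3,4,5,6]=30  [2,3,4,5,6]=20
  first=0(y) contributes 60
  first=2(a) contributes 60
  first=4(c) contributes 20
|[w]| = 140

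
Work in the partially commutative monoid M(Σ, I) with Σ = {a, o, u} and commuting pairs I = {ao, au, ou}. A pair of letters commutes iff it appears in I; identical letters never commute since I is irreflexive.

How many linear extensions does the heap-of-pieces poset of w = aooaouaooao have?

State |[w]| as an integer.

2310

0(a) covers ∅
1(o) covers ∅
2(o) covers 1:o
3(a) covers 0:a
4(o) covers 2:o
5(u) covers ∅
6(a) covers 3:a
7(o) covers 4:o
8(o) covers 7:o
9(a) covers 6:a
10(o) covers 8:o
floor of heap: 0:a, 1:o, 5:u
completions by unplaced set U, small U first (add the entries for U minus each lowest piece of U):
  |U|=1: {5}:1  {9}:1  {10}:1
  |U|=2: {5,9}:2  {5,10}:2  {6,9}:1  {8,10}:1  {9,10}:2
  |U|=3: {3,6,9}:1  {5,6,9}:3  {5,8,10}:3  {5,9,10}:6  {6,9,10}:3  {7,8,10}:1  {8,9,10}:3
  |U|=4: {0,3,6,9}:1  {3,5,6,9}:4  {3,6,9,10}:4  {4,7,8,10}:1  {5,6,9,10}:12  {5,7,8,10}:4  {5,8,9,10}:12  {6,8,9,10}:6  {7,8,9,10}:4
  |U|=5: {0,3,5,6,9}:5  {0,3,6,9,10}:5  {2,4,7,8,10}:1  {3,5,6,9,10}:20  {3,6,8,9,10}:10  {4,5,7,8,10}:5  {4,7,8,9,10}:5  {5,6,8,9,10}:30  {5,7,8,9,10}:20  {6,7,8,9,10}:10
  |U|=6: {0,3,5,6,9,10}:30  {0,3,6,8,9,10}:15  {1,2,4,7,8,10}:1  {2,4,5,7,8,10}:6  {2,4,7,8,9,10}:6  {3,5,6,8,9,10}:60  {3,6,7,8,9,10}:20  {4,5,7,8,9,10}:30  {4,6,7,8,9,10}:15  {5,6,7,8,9,10}:60
  |U|=7: {0,3,5,6,8,9,10}:105  {0,3,6,7,8,9,10}:35  {1,2,4,5,7,8,10}:7  {1,2,4,7,8,9,10}:7  {2,4,5,7,8,9,10}:42  {2,4,6,7,8,9,10}:21  {3,4,6,7,8,9,10}:35  {3,5,6,7,8,9,10}:140  {4,5,6,7,8,9,10}:105
  |U|=8: {0,3,4,6,7,8,9,10}:70  {0,3,5,6,7,8,9,10}:280  {1,2,4,5,7,8,9,10}:56  {1,2,4,6,7,8,9,10}:28  {2,3,4,6,7,8,9,10}:56  {2,4,5,6,7,8,9,10}:168  {3,4,5,6,7,8,9,10}:280
  |U|=9: {0,2,3,4,6,7,8,9,10}:126  {0,3,4,5,6,7,8,9,10}:630  {1,2,3,4,6,7,8,9,10}:84  {1,2,4,5,6,7,8,9,10}:252  {2,3,4,5,6,7,8,9,10}:504
  start at 0(a): 840
  start at 1(o): 1260
  start at 5(u): 210
sum over floor = 2310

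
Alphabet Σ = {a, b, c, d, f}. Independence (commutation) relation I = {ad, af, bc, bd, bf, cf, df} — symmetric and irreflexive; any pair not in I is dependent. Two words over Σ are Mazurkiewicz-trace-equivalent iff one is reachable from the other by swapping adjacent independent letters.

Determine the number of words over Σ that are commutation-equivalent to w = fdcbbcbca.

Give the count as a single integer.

315

drop 0:f onto floor
drop 1:d onto floor
drop 2:c onto {1:d}
drop 3:b onto floor
drop 4:b onto {3:b}
drop 5:c onto {2:c}
drop 6:b onto {4:b}
drop 7:c onto {5:c}
drop 8:a onto {6:b, 7:c}
ground layer = {0:f, 1:d, 3:b}
drop-orders for the pieces not yet dropped (sum over which currently-grounded one goes next):
  1 to go: {0} 1  {8} 1
  2 to go: {0,8} 2  {6,8} 1  {7,8} 1
  3 to go: {0,6,8} 3  {0,7,8} 3  {4,6,8} 1  {5,7,8} 1  {6,7,8} 2
  4 to go: {0,4,6,8} 4  {0,5,7,8} 4  {0,6,7,8} 8  {2,5,7,8} 1  {3,4,6,8} 1  {4,6,7,8} 3  {5,6,7,8} 3
  5 to go: {0,2,5,7,8} 5  {0,3,4,6,8} 5  {0,4,6,7,8} 15  {0,5,6,7,8} 15  {1,2,5,7,8} 1  {2,5,6,7,8} 4  {3,4,6,7,8} 4  {4,5,6,7,8} 6
  6 to go: {0,1,2,5,7,8} 6  {0,2,5,6,7,8} 24  {0,3,4,6,7,8} 24  {0,4,5,6,7,8} 36  {1,2,5,6,7,8} 5  {2,4,5,6,7,8} 10  {3,4,5,6,7,8} 10
  7 to go: {0,1,2,5,6,7,8} 35  {0,2,4,5,6,7,8} 70  {0,3,4,5,6,7,8} 70  {1,2,4,5,6,7,8} 15  {2,3,4,5,6,7,8} 20
  if 0:f drops first: 35 orders
  if 1:d drops first: 160 orders
  if 3:b drops first: 120 orders
heap linearizations: 315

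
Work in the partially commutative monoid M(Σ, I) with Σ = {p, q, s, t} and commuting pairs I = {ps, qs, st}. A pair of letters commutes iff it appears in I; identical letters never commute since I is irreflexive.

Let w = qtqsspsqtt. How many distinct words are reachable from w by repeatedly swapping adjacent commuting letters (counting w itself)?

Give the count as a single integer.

120

piece 0:q — minimal
piece 1:t rests on {0:q}
piece 2:q rests on {1:t}
piece 3:s — minimal
piece 4:s rests on {3:s}
piece 5:p rests on {2:q}
piece 6:s rests on {4:s}
piece 7:q rests on {5:p}
piece 8:t rests on {7:q}
piece 9:t rests on {8:t}
minimal pieces: {0:q, 3:s}
ways to finish when only these pieces remain (= sum over removing one remaining piece with nothing left below it):
  1 left: {6}→1  {9}→1
  2 left: {4,6}→1  {6,9}→2  {8,9}→1
  3 left: {3,4,6}→1  {4,6,9}→3  {6,8,9}→3  {7,8,9}→1
  4 left: {3,4,6,9}→4  {4,6,8,9}→6  {5,7,8,9}→1  {6,7,8,9}→4
  5 left: {2,5,7,8,9}→1  {3,4,6,8,9}→10  {4,6,7,8,9}→10  {5,6,7,8,9}→5
  6 left: {1,2,5,7,8,9}→1  {2,5,6,7,8,9}→6  {3,4,6,7,8,9}→20  {4,5,6,7,8,9}→15
  7 left: {0,1,2,5,7,8,9}→1  {1,2,5,6,7,8,9}→7  {2,4,5,6,7,8,9}→21  {3,4,5,6,7,8,9}→35
  8 left: {0,1,2,5,6,7,8,9}→8  {1,2,4,5,6,7,8,9}→28  {2,3,4,5,6,7,8,9}→56
  placing 0:q first → 84 extensions
  placing 3:s first → 36 extensions
total linear extensions = 120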